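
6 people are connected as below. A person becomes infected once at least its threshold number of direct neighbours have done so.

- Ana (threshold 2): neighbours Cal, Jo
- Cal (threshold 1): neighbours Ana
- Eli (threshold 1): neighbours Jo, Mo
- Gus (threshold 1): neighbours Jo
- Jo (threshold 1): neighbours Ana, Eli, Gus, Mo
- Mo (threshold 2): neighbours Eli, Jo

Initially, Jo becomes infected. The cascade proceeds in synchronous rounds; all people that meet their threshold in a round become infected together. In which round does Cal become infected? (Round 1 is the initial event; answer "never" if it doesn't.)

Round 1 — Jo becomes infected (initial).
Round 2 — checking thresholds:
  Ana: 1 of 2 neighbours < 2, not yet.
  Eli: 1 of 2 neighbours ≥ 1, becomes infected.
  Gus: 1 of 1 neighbours ≥ 1, becomes infected.
  Mo: 1 of 2 neighbours < 2, not yet.
Round 3 — checking thresholds:
  Ana: 1 of 2 neighbours < 2, not yet.
  Mo: 2 of 2 neighbours ≥ 2, becomes infected.
Round 4 — no new infections; cascade stops.

never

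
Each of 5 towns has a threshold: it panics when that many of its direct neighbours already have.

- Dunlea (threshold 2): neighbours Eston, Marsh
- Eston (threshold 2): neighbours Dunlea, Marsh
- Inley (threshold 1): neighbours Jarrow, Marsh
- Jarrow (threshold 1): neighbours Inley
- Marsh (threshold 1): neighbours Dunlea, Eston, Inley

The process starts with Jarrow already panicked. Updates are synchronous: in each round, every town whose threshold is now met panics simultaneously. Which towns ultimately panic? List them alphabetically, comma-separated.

Round 1 — Jarrow panics (initial).
Round 2 — checking thresholds:
  Inley: 1 of 2 neighbours ≥ 1, panics.
Round 3 — checking thresholds:
  Marsh: 1 of 3 neighbours ≥ 1, panics.
Round 4 — no new panics; cascade stops.

Inley, Jarrow, Marsh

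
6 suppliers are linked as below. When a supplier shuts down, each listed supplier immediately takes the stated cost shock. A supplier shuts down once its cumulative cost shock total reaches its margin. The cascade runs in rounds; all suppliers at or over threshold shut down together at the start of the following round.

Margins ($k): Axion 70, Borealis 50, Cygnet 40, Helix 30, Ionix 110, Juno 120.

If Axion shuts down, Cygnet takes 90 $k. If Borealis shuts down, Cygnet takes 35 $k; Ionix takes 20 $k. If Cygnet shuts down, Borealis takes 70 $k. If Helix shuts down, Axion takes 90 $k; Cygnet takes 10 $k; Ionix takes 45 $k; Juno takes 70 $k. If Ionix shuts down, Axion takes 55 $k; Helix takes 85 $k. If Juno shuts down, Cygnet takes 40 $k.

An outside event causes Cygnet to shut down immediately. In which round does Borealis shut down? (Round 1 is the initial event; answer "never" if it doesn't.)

Round 1 — Cygnet shuts down (initial).
  Borealis: +70 → 70 ≥ 50
Round 2 — Borealis shuts down.
  Ionix: +20 → 20 < 110
No further shutdowns.

2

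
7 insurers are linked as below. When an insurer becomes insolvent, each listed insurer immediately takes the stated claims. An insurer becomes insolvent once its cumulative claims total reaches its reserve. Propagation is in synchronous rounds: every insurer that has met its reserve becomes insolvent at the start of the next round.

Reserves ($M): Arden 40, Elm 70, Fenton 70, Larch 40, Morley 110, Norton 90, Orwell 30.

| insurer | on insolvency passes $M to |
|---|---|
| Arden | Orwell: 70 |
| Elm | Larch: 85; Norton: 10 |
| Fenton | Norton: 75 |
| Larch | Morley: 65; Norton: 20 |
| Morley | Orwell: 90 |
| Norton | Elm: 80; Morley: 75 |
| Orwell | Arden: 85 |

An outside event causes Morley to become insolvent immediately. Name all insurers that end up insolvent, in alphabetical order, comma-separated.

Round 1 — Morley becomes insolvent (initial).
  Orwell: +90 → 90 ≥ 30
Round 2 — Orwell becomes insolvent.
  Arden: +85 → 85 ≥ 40
Round 3 — Arden becomes insolvent.
No further insolvencies.

Arden, Morley, Orwell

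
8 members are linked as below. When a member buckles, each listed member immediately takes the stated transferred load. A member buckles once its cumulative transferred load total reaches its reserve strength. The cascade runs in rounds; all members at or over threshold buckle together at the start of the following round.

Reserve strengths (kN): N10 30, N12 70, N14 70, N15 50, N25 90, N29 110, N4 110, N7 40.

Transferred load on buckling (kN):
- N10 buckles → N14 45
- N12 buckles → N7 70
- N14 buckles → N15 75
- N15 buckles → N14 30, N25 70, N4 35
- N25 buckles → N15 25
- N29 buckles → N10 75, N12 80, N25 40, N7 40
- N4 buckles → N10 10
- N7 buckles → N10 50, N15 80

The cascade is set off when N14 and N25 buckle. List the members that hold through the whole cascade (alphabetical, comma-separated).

Round 1 — N14, N25 buckle (initial).
  N15: +75+25 → 100 ≥ 50
Round 2 — N15 buckles.
  N4: +35 → 35 < 110
No further bucklings.

N10, N12, N29, N4, N7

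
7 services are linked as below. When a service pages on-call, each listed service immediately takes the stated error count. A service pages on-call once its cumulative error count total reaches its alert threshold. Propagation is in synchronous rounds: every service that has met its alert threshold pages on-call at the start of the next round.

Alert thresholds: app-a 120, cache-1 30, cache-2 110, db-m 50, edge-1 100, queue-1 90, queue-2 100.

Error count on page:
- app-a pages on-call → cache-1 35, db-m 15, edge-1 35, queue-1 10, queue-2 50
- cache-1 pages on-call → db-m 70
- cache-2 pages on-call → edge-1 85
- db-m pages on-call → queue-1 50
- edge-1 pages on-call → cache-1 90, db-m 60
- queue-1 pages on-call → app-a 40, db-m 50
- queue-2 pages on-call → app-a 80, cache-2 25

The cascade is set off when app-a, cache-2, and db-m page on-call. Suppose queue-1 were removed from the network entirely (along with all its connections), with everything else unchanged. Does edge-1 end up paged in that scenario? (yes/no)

With queue-1 removed:
Round 1 — app-a, cache-2, db-m page on-call (initial).
  cache-1: +35 → 35 ≥ 30
  edge-1: +35+85 → 120 ≥ 100
  queue-2: +50 → 50 < 100
Round 2 — cache-1, edge-1 page on-call.
No further pages.

yes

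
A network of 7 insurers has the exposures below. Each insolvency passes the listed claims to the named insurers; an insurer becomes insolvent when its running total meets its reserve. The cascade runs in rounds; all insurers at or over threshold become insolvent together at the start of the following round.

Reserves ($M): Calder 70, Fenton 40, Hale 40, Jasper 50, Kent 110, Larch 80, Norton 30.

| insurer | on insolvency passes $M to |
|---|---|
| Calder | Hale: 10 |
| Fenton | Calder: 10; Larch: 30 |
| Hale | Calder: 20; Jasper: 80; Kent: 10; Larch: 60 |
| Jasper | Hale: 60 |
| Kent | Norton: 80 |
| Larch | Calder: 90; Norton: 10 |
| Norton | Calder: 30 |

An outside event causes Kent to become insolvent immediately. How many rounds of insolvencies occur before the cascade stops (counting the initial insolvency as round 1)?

Round 1 — Kent becomes insolvent (initial).
  Norton: +80 → 80 ≥ 30
Round 2 — Norton becomes insolvent.
  Calder: +30 → 30 < 70
No further insolvencies.

2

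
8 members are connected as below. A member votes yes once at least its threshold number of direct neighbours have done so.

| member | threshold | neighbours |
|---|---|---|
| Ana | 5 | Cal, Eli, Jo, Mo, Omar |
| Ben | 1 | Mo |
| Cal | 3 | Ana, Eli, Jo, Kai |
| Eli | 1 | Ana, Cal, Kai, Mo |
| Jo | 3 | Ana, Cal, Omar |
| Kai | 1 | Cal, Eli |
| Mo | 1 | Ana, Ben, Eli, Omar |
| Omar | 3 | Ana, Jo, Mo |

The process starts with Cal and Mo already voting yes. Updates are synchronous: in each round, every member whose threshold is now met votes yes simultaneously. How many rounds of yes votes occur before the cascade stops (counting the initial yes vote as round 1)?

Round 1 — Cal, Mo vote yes (initial).
Round 2 — checking thresholds:
  Ana: 2 of 5 neighbours < 5, not yet.
  Ben: 1 of 1 neighbours ≥ 1, votes yes.
  Eli: 2 of 4 neighbours ≥ 1, votes yes.
  Jo: 1 of 3 neighbours < 3, not yet.
  Kai: 1 of 2 neighbours ≥ 1, votes yes.
  Omar: 1 of 3 neighbours < 3, not yet.
Round 3 — no new yes votes; cascade stops.

2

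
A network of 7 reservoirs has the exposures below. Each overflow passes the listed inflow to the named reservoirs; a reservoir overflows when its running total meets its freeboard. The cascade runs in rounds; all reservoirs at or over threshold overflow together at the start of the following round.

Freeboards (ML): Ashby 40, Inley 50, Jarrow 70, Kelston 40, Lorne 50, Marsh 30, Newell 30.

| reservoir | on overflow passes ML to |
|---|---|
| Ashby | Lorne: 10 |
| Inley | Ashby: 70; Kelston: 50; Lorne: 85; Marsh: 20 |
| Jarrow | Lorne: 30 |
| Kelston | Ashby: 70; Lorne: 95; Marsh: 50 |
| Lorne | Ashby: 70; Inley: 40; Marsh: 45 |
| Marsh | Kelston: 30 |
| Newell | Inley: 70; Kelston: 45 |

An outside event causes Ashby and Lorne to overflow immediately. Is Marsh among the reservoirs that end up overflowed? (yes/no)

yes

Round 1 — Ashby, Lorne overflow (initial).
  Inley: +40 → 40 < 50
  Marsh: +45 → 45 ≥ 30
Round 2 — Marsh overflows.
  Kelston: +30 → 30 < 40
No further overflows.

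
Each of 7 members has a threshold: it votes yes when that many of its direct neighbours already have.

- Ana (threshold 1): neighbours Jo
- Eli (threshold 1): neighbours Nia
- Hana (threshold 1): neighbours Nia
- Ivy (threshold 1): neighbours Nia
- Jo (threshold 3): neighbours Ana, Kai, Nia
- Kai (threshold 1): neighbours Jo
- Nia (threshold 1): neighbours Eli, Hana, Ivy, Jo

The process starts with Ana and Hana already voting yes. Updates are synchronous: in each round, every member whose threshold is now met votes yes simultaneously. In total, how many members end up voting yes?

5

Round 1 — Ana, Hana vote yes (initial).
Round 2 — checking thresholds:
  Jo: 1 of 3 neighbours < 3, below threshold.
  Nia: 1 of 4 neighbours ≥ 1, votes yes.
Round 3 — checking thresholds:
  Eli: 1 of 1 neighbours ≥ 1, votes yes.
  Ivy: 1 of 1 neighbours ≥ 1, votes yes.
  Jo: 2 of 3 neighbours < 3, below threshold.
Round 4 — no new yes votes; cascade stops.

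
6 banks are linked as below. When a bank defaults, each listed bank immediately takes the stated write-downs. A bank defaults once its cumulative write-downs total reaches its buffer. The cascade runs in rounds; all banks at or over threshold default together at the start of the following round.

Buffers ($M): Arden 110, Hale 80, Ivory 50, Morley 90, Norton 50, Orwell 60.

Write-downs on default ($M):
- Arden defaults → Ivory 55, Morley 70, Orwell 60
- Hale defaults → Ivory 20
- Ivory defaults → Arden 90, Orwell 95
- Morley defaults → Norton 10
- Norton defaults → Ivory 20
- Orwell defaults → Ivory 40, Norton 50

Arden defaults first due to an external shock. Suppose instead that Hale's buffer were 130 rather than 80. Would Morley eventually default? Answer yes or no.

With Hale's buffer at 130:
Round 1 — Arden defaults (initial).
  Ivory: +55 → 55 ≥ 50
  Morley: +70 → 70 < 90
  Orwell: +60 → 60 ≥ 60
Round 2 — Ivory, Orwell default.
  Norton: +50 → 50 ≥ 50
Round 3 — Norton defaults.
No further defaults.

no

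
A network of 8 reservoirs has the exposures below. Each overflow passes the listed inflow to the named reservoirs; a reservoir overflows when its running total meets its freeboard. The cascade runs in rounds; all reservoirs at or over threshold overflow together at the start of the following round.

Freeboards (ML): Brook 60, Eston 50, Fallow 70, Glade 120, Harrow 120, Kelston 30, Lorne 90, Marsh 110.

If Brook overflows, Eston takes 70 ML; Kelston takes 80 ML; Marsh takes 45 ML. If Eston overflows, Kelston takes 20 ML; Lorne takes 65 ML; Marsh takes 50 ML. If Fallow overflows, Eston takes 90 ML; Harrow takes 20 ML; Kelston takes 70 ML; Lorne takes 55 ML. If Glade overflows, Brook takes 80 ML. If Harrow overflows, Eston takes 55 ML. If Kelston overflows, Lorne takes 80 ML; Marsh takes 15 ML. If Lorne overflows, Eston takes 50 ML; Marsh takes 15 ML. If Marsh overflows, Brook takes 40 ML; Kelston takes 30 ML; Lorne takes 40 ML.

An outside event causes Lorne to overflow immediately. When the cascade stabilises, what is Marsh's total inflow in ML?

65

Round 1 — Lorne overflows (initial).
  Eston: +50 → 50 ≥ 50
  Marsh: +15 → 15 < 110
Round 2 — Eston overflows.
  Kelston: +20 → 20 < 30
  Marsh: +50 → 65 < 110
No further overflows.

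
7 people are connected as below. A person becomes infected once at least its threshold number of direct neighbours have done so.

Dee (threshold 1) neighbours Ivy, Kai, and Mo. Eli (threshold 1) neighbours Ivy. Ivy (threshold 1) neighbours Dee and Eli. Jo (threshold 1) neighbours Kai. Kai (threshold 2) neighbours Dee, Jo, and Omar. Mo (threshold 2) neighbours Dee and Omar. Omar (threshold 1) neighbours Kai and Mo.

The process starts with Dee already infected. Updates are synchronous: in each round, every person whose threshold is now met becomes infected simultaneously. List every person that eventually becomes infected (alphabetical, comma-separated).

Round 1 — Dee becomes infected (initial).
Round 2 — checking thresholds:
  Ivy: 1 of 2 neighbours ≥ 1, becomes infected.
  Kai: 1 of 3 neighbours < 2, not yet.
  Mo: 1 of 2 neighbours < 2, not yet.
Round 3 — checking thresholds:
  Eli: 1 of 1 neighbours ≥ 1, becomes infected.
  Kai: 1 of 3 neighbours < 2, not yet.
  Mo: 1 of 2 neighbours < 2, not yet.
Round 4 — no new infections; cascade stops.

Dee, Eli, Ivy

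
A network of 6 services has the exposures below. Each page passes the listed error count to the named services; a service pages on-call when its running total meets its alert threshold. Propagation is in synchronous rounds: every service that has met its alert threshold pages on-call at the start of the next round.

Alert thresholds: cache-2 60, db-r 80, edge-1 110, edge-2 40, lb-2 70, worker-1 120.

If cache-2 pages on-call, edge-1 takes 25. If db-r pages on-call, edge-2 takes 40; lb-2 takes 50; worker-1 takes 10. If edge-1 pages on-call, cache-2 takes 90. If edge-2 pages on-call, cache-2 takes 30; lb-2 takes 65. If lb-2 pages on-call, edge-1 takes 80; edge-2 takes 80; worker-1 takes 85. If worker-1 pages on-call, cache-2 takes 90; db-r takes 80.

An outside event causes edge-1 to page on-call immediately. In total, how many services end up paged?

2

Round 1 — edge-1 pages on-call (initial).
  cache-2: +90 → 90 ≥ 60
Round 2 — cache-2 pages on-call.
No further pages.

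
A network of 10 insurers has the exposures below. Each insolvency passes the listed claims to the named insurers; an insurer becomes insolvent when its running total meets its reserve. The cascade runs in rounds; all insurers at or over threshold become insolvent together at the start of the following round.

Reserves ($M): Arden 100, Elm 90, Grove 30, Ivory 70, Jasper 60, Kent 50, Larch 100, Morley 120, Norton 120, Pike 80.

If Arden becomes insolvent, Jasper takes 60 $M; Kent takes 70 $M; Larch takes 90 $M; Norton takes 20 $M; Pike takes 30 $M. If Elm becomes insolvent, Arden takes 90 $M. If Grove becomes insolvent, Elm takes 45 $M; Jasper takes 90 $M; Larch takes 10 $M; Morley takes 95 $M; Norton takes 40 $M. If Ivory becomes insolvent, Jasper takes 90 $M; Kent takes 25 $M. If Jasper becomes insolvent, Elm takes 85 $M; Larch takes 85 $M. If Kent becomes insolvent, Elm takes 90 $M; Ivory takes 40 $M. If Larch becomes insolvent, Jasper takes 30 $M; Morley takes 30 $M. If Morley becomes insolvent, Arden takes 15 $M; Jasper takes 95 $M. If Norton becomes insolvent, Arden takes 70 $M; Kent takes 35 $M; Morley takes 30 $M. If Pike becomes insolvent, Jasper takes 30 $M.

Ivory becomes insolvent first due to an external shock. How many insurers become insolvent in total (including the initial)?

Round 1 — Ivory becomes insolvent (initial).
  Jasper: +90 → 90 ≥ 60
  Kent: +25 → 25 < 50
Round 2 — Jasper becomes insolvent.
  Elm: +85 → 85 < 90
  Larch: +85 → 85 < 100
No further insolvencies.

2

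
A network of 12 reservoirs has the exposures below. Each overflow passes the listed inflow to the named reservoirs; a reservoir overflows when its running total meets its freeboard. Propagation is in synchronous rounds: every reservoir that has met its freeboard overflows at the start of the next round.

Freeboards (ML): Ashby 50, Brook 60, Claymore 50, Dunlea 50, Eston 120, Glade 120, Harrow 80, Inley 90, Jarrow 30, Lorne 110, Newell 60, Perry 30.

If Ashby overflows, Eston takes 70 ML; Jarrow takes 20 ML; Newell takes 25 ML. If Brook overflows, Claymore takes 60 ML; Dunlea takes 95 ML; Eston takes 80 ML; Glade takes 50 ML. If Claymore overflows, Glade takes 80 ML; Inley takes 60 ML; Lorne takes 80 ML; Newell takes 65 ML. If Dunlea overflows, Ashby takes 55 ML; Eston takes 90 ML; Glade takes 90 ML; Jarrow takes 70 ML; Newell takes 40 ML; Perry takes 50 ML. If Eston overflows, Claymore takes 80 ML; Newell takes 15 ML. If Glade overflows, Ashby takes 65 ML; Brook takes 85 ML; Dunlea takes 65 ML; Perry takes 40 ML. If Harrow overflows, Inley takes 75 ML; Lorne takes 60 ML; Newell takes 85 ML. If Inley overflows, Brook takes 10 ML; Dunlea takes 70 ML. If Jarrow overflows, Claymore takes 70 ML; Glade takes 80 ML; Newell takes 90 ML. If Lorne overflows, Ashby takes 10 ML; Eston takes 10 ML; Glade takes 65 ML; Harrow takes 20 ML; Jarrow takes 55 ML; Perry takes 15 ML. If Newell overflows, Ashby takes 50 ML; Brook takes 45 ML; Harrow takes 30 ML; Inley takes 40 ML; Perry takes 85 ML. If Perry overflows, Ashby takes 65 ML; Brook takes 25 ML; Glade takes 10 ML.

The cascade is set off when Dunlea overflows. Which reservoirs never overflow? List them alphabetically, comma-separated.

Round 1 — Dunlea overflows (initial).
  Ashby: +55 → 55 ≥ 50
  Eston: +90 → 90 < 120
  Glade: +90 → 90 < 120
  Jarrow: +70 → 70 ≥ 30
  Newell: +40 → 40 < 60
  Perry: +50 → 50 ≥ 30
Round 2 — Ashby, Jarrow, Perry overflow.
  Brook: +25 → 25 < 60
  Claymore: +70 → 70 ≥ 50
  Eston: +70 → 160 ≥ 120
  Glade: +80+10 → 180 ≥ 120
  Newell: +25+90 → 155 ≥ 60
Round 3 — Claymore, Eston, Glade, Newell overflow.
  Brook: +85+45 → 155 ≥ 60
  Harrow: +30 → 30 < 80
  Inley: +60+40 → 100 ≥ 90
  Lorne: +80 → 80 < 110
Round 4 — Brook, Inley overflow.
No further overflows.

Harrow, Lorne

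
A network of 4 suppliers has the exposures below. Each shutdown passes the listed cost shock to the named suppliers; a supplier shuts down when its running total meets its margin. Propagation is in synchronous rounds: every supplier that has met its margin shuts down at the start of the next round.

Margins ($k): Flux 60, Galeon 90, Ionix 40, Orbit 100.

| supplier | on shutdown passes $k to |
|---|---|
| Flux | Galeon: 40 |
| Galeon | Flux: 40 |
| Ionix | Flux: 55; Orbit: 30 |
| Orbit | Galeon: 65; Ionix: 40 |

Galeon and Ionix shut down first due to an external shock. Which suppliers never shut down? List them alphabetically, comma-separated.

Orbit

Round 1 — Galeon, Ionix shut down (initial).
  Flux: +40+55 → 95 ≥ 60
  Orbit: +30 → 30 < 100
Round 2 — Flux shuts down.
No further shutdowns.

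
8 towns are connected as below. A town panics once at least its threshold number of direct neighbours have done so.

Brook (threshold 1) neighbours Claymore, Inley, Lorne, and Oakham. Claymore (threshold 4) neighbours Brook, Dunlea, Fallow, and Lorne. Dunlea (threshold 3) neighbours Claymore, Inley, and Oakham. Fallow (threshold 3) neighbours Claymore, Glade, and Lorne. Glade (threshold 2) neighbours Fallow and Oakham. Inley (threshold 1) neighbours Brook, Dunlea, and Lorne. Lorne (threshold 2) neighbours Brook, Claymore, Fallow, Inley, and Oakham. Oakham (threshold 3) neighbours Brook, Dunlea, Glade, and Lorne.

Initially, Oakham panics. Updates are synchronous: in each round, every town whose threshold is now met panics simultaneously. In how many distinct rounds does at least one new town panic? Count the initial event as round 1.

3

Round 1 — Oakham panics (initial).
Round 2 — checking thresholds:
  Brook: 1 of 4 neighbours ≥ 1, panics.
  Dunlea: 1 of 3 neighbours < 3, holds.
  Glade: 1 of 2 neighbours < 2, holds.
  Lorne: 1 of 5 neighbours < 2, holds.
Round 3 — checking thresholds:
  Claymore: 1 of 4 neighbours < 4, holds.
  Dunlea: 1 of 3 neighbours < 3, holds.
  Glade: 1 of 2 neighbours < 2, holds.
  Inley: 1 of 3 neighbours ≥ 1, panics.
  Lorne: 2 of 5 neighbours ≥ 2, panics.
Round 4 — no new panics; cascade stops.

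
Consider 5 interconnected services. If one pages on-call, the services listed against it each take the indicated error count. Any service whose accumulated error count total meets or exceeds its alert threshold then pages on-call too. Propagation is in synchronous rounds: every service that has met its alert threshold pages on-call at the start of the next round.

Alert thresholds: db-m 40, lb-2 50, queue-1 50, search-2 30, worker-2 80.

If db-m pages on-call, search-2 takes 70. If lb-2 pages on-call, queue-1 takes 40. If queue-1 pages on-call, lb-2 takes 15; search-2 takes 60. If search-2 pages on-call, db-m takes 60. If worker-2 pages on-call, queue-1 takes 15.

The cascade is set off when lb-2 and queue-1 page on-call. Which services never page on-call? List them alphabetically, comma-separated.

worker-2

Round 1 — lb-2, queue-1 page on-call (initial).
  search-2: +60 → 60 ≥ 30
Round 2 — search-2 pages on-call.
  db-m: +60 → 60 ≥ 40
Round 3 — db-m pages on-call.
No further pages.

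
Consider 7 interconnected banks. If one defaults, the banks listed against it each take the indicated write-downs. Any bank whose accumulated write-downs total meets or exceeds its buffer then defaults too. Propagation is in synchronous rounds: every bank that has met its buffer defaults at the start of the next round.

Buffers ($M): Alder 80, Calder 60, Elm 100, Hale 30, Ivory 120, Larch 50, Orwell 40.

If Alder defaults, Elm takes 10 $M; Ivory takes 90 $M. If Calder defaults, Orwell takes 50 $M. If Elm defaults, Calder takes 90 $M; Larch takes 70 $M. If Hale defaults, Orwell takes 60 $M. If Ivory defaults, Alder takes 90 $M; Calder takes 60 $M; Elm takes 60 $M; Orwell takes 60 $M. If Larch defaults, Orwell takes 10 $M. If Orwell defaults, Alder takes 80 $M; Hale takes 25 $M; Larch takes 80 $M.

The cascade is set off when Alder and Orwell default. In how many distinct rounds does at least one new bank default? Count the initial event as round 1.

Round 1 — Alder, Orwell default (initial).
  Elm: +10 → 10 < 100
  Hale: +25 → 25 < 30
  Ivory: +90 → 90 < 120
  Larch: +80 → 80 ≥ 50
Round 2 — Larch defaults.
No further defaults.

2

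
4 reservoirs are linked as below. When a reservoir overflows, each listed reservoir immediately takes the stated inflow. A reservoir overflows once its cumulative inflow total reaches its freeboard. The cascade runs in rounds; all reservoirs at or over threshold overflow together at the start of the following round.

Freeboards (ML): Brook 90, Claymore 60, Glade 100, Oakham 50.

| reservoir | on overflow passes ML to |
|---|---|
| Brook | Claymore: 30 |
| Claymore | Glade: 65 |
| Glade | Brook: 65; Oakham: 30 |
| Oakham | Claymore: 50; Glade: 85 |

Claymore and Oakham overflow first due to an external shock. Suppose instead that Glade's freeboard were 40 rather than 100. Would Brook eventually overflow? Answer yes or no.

With Glade's freeboard at 40:
Round 1 — Claymore, Oakham overflow (initial).
  Glade: +65+85 → 150 ≥ 40
Round 2 — Glade overflows.
  Brook: +65 → 65 < 90
No further overflows.

no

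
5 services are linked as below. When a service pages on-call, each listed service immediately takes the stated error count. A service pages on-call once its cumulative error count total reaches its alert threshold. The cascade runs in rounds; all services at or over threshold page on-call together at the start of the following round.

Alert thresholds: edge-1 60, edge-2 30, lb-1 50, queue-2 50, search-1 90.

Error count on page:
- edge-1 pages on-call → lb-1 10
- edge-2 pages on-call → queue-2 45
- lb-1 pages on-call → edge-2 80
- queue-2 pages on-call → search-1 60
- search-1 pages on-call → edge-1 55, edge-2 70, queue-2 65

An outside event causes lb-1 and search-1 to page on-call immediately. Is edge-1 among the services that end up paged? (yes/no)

no

Round 1 — lb-1, search-1 page on-call (initial).
  edge-1: +55 → 55 < 60
  edge-2: +80+70 → 150 ≥ 30
  queue-2: +65 → 65 ≥ 50
Round 2 — edge-2, queue-2 page on-call.
No further pages.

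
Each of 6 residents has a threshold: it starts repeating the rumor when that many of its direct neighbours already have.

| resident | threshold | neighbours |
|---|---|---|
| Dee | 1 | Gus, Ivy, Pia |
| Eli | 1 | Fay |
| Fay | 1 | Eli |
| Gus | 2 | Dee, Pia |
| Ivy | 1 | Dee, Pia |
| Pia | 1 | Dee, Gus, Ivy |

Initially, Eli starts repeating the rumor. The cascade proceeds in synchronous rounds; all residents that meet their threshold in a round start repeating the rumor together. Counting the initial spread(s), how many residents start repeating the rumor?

Round 1 — Eli starts repeating the rumor (initial).
Round 2 — checking thresholds:
  Fay: 1 of 1 neighbours ≥ 1, starts repeating the rumor.
Round 3 — no new spreads; cascade stops.

2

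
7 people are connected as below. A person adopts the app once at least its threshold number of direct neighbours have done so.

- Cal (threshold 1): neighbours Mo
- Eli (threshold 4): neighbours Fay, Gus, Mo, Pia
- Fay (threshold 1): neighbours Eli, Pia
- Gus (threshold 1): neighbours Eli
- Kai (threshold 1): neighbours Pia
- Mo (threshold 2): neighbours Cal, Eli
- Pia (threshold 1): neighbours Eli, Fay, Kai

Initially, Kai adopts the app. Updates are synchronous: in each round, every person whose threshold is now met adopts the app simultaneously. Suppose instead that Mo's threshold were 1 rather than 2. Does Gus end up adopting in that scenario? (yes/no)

With Mo's threshold at 1:
Round 1 — Kai adopts the app (initial).
Round 2 — checking thresholds:
  Pia: 1 of 3 neighbours ≥ 1, adopts the app.
Round 3 — checking thresholds:
  Eli: 1 of 4 neighbours < 4, holds.
  Fay: 1 of 2 neighbours ≥ 1, adopts the app.
Round 4 — no new adoptions; cascade stops.

no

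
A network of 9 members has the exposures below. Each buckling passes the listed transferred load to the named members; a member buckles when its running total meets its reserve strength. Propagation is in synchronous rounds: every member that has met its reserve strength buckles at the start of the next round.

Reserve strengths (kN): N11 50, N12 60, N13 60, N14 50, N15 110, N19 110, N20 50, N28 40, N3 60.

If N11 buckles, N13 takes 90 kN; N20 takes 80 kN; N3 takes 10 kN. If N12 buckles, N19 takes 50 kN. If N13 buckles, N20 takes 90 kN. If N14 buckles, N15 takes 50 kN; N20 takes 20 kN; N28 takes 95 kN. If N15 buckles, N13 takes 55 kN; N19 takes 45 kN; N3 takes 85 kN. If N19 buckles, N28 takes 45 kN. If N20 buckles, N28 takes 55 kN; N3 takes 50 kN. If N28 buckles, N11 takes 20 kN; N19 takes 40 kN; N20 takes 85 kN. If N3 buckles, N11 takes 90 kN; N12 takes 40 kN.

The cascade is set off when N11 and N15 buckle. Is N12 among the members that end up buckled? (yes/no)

Round 1 — N11, N15 buckle (initial).
  N13: +90+55 → 145 ≥ 60
  N19: +45 → 45 < 110
  N20: +80 → 80 ≥ 50
  N3: +10+85 → 95 ≥ 60
Round 2 — N13, N20, N3 buckle.
  N12: +40 → 40 < 60
  N28: +55 → 55 ≥ 40
Round 3 — N28 buckles.
  N19: +40 → 85 < 110
No further bucklings.

no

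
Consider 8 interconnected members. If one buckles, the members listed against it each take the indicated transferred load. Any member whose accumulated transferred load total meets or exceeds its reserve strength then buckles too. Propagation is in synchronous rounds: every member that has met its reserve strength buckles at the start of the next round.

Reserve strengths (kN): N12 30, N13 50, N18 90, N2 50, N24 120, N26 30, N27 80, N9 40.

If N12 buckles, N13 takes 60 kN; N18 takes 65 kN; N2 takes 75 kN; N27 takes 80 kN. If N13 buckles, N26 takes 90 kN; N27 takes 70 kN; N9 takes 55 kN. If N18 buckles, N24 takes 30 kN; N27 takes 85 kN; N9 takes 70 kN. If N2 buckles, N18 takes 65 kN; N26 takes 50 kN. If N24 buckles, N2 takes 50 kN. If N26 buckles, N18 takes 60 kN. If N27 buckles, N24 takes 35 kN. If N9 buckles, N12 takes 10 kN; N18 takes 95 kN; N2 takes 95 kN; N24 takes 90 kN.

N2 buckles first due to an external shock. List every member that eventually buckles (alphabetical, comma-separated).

N18, N2, N24, N26, N27, N9

Round 1 — N2 buckles (initial).
  N18: +65 → 65 < 90
  N26: +50 → 50 ≥ 30
Round 2 — N26 buckles.
  N18: +60 → 125 ≥ 90
Round 3 — N18 buckles.
  N24: +30 → 30 < 120
  N27: +85 → 85 ≥ 80
  N9: +70 → 70 ≥ 40
Round 4 — N27, N9 buckle.
  N12: +10 → 10 < 30
  N24: +35+90 → 155 ≥ 120
Round 5 — N24 buckles.
No further bucklings.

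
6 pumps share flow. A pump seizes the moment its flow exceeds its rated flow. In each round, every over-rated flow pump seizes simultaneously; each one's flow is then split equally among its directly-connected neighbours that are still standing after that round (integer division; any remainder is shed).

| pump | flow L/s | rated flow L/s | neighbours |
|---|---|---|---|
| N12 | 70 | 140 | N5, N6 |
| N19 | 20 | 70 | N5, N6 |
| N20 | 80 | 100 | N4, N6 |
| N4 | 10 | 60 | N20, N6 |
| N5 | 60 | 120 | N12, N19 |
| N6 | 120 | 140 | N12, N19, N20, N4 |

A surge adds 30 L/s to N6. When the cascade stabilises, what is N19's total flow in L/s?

Round 1 — N6 at 150 > 140. N6 seizes.
  N6 sheds 150 L/s to N12, N19, N20, N4: 37 each (2 lost).
    N12: 70+37 = 107 ≤ 140
    N19: 20+37 = 57 ≤ 70
    N20: 80+37 = 117 > 100
    N4: 10+37 = 47 ≤ 60
Round 2 — N20 seizes.
  N20 sheds 117 L/s to N4: 117 each.
    N4: 47+117 = 164 > 60
Round 3 — N4 seizes.
  N4 sheds 164 L/s: no online neighbours, lost.
No further seizures.

57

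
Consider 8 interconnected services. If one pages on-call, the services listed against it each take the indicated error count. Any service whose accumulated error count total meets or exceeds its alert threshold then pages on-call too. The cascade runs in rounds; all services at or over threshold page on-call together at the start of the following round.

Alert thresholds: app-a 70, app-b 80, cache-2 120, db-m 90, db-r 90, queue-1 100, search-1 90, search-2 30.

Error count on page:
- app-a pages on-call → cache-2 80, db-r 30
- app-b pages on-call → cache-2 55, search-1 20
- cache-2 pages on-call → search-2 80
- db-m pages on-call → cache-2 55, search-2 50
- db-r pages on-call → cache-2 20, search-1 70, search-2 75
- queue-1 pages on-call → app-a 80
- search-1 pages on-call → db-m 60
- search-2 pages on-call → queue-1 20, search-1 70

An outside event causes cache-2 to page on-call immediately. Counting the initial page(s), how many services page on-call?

2

Round 1 — cache-2 pages on-call (initial).
  search-2: +80 → 80 ≥ 30
Round 2 — search-2 pages on-call.
  queue-1: +20 → 20 < 100
  search-1: +70 → 70 < 90
No further pages.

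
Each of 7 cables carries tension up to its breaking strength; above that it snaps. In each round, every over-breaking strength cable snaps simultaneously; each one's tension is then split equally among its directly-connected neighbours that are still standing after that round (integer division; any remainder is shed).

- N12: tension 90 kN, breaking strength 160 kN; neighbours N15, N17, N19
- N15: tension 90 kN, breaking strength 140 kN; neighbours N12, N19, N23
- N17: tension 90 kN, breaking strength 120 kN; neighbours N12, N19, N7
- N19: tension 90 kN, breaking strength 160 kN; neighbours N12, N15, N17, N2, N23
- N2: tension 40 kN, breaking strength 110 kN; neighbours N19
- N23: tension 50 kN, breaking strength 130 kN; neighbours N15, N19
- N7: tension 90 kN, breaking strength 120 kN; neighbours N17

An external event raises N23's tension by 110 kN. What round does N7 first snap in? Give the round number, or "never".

4

Round 1 — N23 at 160 > 130. N23 snaps.
  N23 sheds 160 kN to N15, N19: 80 each.
    N15: 90+80 = 170 > 140
    N19: 90+80 = 170 > 160
Round 2 — N15, N19 snap.
  N15 sheds 170 kN to N12: 170 each.
    N12: 90+170 = 260 > 160
  N19 sheds 170 kN to N12, N17, N2: 56 each (2 lost).
    N12: 260+56 = 316 > 160
    N17: 90+56 = 146 > 120
    N2: 40+56 = 96 ≤ 110
Round 3 — N12, N17 snap.
  N12 sheds 316 kN: no online neighbours, lost.
  N17 sheds 146 kN to N7: 146 each.
    N7: 90+146 = 236 > 120
Round 4 — N7 snaps.
  N7 sheds 236 kN: no online neighbours, lost.
No further breaks.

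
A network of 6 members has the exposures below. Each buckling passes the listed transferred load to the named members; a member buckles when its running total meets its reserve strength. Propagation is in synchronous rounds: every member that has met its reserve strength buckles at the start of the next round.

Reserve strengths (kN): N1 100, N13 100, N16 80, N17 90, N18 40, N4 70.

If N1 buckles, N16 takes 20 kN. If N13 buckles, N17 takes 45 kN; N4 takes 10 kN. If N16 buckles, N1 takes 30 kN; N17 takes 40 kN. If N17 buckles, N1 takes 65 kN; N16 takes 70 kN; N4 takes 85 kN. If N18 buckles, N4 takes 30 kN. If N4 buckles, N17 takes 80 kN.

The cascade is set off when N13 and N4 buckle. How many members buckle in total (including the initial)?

3

Round 1 — N13, N4 buckle (initial).
  N17: +45+80 → 125 ≥ 90
Round 2 — N17 buckles.
  N1: +65 → 65 < 100
  N16: +70 → 70 < 80
No further bucklings.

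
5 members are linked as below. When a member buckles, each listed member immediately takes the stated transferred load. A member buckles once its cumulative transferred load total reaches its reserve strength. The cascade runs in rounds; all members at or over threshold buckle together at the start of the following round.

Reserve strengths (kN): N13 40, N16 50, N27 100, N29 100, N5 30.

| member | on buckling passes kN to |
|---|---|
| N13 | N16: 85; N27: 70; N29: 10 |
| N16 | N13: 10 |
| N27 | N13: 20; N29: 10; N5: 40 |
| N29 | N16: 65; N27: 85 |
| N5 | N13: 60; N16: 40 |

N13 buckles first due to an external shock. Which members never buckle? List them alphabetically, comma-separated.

N27, N29, N5

Round 1 — N13 buckles (initial).
  N16: +85 → 85 ≥ 50
  N27: +70 → 70 < 100
  N29: +10 → 10 < 100
Round 2 — N16 buckles.
No further bucklings.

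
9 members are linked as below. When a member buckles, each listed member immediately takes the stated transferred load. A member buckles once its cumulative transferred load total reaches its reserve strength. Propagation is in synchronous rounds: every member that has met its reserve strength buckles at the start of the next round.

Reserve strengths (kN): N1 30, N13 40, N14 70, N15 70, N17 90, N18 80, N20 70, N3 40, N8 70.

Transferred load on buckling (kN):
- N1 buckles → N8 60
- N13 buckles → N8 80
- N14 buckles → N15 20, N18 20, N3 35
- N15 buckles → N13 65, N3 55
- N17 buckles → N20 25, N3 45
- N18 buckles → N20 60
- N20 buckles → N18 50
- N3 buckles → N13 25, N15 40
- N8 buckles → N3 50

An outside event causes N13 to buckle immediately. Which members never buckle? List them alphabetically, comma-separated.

N1, N14, N15, N17, N18, N20

Round 1 — N13 buckles (initial).
  N8: +80 → 80 ≥ 70
Round 2 — N8 buckles.
  N3: +50 → 50 ≥ 40
Round 3 — N3 buckles.
  N15: +40 → 40 < 70
No further bucklings.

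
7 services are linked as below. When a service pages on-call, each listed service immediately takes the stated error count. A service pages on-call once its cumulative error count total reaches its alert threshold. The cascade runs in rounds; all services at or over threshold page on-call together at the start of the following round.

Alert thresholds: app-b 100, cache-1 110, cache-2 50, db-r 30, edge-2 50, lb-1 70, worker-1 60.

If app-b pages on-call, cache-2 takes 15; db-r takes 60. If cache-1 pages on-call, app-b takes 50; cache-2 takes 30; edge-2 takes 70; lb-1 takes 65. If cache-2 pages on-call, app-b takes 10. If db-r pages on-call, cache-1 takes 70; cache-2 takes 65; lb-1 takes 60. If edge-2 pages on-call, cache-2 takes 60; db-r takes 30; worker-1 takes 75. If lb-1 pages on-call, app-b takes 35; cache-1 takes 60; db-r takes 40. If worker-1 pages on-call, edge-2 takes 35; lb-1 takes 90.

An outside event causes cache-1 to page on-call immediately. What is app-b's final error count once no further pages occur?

95

Round 1 — cache-1 pages on-call (initial).
  app-b: +50 → 50 < 100
  cache-2: +30 → 30 < 50
  edge-2: +70 → 70 ≥ 50
  lb-1: +65 → 65 < 70
Round 2 — edge-2 pages on-call.
  cache-2: +60 → 90 ≥ 50
  db-r: +30 → 30 ≥ 30
  worker-1: +75 → 75 ≥ 60
Round 3 — cache-2, db-r, worker-1 page on-call.
  app-b: +10 → 60 < 100
  lb-1: +60+90 → 215 ≥ 70
Round 4 — lb-1 pages on-call.
  app-b: +35 → 95 < 100
No further pages.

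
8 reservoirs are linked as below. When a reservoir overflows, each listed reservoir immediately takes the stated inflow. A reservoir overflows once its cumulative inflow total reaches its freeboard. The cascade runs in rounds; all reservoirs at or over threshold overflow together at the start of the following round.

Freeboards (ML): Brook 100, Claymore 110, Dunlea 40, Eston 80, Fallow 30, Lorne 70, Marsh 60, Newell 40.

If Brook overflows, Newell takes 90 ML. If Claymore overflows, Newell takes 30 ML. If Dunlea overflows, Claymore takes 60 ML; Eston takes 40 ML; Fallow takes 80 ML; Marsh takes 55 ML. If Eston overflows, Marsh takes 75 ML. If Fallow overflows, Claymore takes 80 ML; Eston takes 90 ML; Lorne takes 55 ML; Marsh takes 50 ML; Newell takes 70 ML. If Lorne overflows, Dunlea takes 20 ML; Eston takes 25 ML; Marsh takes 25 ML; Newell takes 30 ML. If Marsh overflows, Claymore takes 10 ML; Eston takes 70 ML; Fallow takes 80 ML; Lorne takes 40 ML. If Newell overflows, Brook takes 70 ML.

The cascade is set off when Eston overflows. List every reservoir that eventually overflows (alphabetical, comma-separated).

Round 1 — Eston overflows (initial).
  Marsh: +75 → 75 ≥ 60
Round 2 — Marsh overflows.
  Claymore: +10 → 10 < 110
  Fallow: +80 → 80 ≥ 30
  Lorne: +40 → 40 < 70
Round 3 — Fallow overflows.
  Claymore: +80 → 90 < 110
  Lorne: +55 → 95 ≥ 70
  Newell: +70 → 70 ≥ 40
Round 4 — Lorne, Newell overflow.
  Brook: +70 → 70 < 100
  Dunlea: +20 → 20 < 40
No further overflows.

Eston, Fallow, Lorne, Marsh, Newell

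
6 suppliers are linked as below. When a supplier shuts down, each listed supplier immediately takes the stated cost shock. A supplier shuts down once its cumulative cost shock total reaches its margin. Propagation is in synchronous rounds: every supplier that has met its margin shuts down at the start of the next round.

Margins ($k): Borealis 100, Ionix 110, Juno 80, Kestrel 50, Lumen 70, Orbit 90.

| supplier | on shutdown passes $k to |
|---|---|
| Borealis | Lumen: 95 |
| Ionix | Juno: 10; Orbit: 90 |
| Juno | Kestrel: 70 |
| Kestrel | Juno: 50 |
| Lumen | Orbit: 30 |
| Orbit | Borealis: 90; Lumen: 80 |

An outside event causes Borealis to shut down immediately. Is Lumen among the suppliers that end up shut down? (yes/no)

Round 1 — Borealis shuts down (initial).
  Lumen: +95 → 95 ≥ 70
Round 2 — Lumen shuts down.
  Orbit: +30 → 30 < 90
No further shutdowns.

yes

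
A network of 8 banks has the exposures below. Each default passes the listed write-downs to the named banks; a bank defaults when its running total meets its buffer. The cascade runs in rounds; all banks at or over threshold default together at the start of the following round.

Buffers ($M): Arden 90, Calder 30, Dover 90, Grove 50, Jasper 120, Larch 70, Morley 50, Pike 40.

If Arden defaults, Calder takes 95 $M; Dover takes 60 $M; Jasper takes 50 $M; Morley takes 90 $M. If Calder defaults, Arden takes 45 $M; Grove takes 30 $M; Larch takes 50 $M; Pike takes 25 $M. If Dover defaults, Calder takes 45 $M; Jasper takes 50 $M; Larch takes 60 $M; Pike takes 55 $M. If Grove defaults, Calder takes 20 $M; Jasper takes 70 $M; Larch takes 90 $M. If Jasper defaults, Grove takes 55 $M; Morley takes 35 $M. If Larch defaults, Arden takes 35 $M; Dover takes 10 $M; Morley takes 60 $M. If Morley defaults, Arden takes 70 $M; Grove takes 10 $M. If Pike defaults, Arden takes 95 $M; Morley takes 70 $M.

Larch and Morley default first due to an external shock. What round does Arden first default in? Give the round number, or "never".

2

Round 1 — Larch, Morley default (initial).
  Arden: +35+70 → 105 ≥ 90
  Dover: +10 → 10 < 90
  Grove: +10 → 10 < 50
Round 2 — Arden defaults.
  Calder: +95 → 95 ≥ 30
  Dover: +60 → 70 < 90
  Jasper: +50 → 50 < 120
Round 3 — Calder defaults.
  Grove: +30 → 40 < 50
  Pike: +25 → 25 < 40
No further defaults.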